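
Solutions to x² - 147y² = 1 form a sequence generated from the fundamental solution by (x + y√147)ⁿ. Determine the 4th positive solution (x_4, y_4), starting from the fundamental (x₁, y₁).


Step 1: Find the fundamental solution (x₁, y₁) of x² - 147y² = 1.
  Expand √147 as a continued fraction. a₀ = ⌊√147⌋ = 12; iterate m_{k+1} = d_k·a_k − m_k, d_{k+1} = (147 − m_{k+1}²)/d_k, a_{k+1} = ⌊(a₀ + m_{k+1})/d_{k+1}⌋ (starting m₀ = 0, d₀ = 1), with convergents p_k = a_k·p_{k-1} + p_{k-2}, q_k = a_k·q_{k-1} + q_{k-2} (p₋₁ = 1, q₋₁ = 0):
  k = 0: a₀ = 12; p₀/q₀ = 12/1; p₀² − 147·q₀² = 144 − 147 = -3.
  k = 1: m = 12, d = 3, a = ⌊(12 + 12)/3⌋ = 8; p/q = (8·12 + 1)/(8·1 + 0) = 97/8; p² − 147·q² = 9409 − 9408 = 1.
  The first convergent with p² − 147·q² = 1 gives the fundamental solution (x₁, y₁) = (97, 8).
Step 2: Apply the recurrence (x_{n+1}, y_{n+1}) = (x₁x_n + 147y₁y_n, x₁y_n + y₁x_n) repeatedly.
  From (x_1, y_1) = (97, 8): x_2 = 97·97 + 147·8·8 = 18817; y_2 = 97·8 + 8·97 = 1552.
  From (x_2, y_2) = (18817, 1552): x_3 = 97·18817 + 147·8·1552 = 3650401; y_3 = 97·1552 + 8·18817 = 301080.
  From (x_3, y_3) = (3650401, 301080): x_4 = 97·3650401 + 147·8·301080 = 708158977; y_4 = 97·301080 + 8·3650401 = 58407968.
Step 3: Verify x_4² - 147·y_4² = 501489136705686529 - 501489136705686528 = 1 (should be 1). ✓

(x_1, y_1) = (97, 8); (x_4, y_4) = (708158977, 58407968).


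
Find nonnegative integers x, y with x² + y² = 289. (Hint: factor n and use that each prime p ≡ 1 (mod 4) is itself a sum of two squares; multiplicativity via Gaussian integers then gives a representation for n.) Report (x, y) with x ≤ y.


Step 1: Factor n = 289 = 17^2.
Step 2: Check the mod-4 condition on each prime factor: 17 ≡ 1 (mod 4), exponent 2.
All primes ≡ 3 (mod 4) appear to even exponent (or don't appear), so by the two-squares theorem n IS expressible as a sum of two squares.
Step 3: Build a representation. Here n = 17 · 17 is a product of primes ≡ 1 (mod 4). Each prime p ≡ 1 (mod 4) is itself a sum of two squares; find a² by testing p − a² for a perfect square:
  17: 17 − 1² = 16 = 4² ⇒ 17 = 1² + 4².
  Combine using the Brahmagupta–Fibonacci identity (a² + b²)(c² + d²) = (ac − bd)² + (ad + bc)² = (ac + bd)² + (ad − bc)²:
  17 · 17 = 289: from (1² + 4²)(1² + 4²), take (1·1 − 4·4, 1·4 + 4·1) = (1 − 16, 4 + 4) = (-15, 8); dropping signs (only squares matter) gives (15, 8); check 15² + 8² = 225 + 64 = 289 ✓.
Step 4: Order so x ≤ y and verify: 8² + 15² = 64 + 225 = 289 = n. ✓

n = 289 = 8² + 15² (one valid representation with x ≤ y).


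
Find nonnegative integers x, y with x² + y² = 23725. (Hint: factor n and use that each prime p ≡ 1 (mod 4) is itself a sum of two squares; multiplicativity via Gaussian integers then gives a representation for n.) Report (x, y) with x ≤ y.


Step 1: Factor n = 23725 = 5^2 · 13 · 73.
Step 2: Check the mod-4 condition on each prime factor: 5 ≡ 1 (mod 4), exponent 2; 13 ≡ 1 (mod 4), exponent 1; 73 ≡ 1 (mod 4), exponent 1.
All primes ≡ 3 (mod 4) appear to even exponent (or don't appear), so by the two-squares theorem n IS expressible as a sum of two squares.
Step 3: Build a representation. Group n = k² · m with k = 5 and m = 13 · 73 = 949 (a product of primes ≡ 1 (mod 4)); a representation of m scales to one of n via (k·x)² + (k·y)² = k²(x² + y²). Each prime p ≡ 1 (mod 4) is itself a sum of two squares; find a² by testing p − a² for a perfect square:
  13: 13 − 1² = 12, 13 − 2² = 9 = 3² ⇒ 13 = 2² + 3².
  73: 73 − 1² = 72, 73 − 2² = 69, 73 − 3² = 64 = 8² ⇒ 73 = 3² + 8².
  Combine using the Brahmagupta–Fibonacci identity (a² + b²)(c² + d²) = (ac − bd)² + (ad + bc)² = (ac + bd)² + (ad − bc)²:
  13 · 73 = 949: from (2² + 3²)(3² + 8²), take (2·3 − 3·8, 2·8 + 3·3) = (6 − 24, 16 + 9) = (-18, 25); dropping signs (only squares matter) gives (18, 25); check 18² + 25² = 324 + 625 = 949 ✓.
  Scale by k = 5: (5·18, 5·25) = (90, 125).
Step 4: Order so x ≤ y and verify: 90² + 125² = 8100 + 15625 = 23725 = n. ✓

n = 23725 = 90² + 125² (one valid representation with x ≤ y).


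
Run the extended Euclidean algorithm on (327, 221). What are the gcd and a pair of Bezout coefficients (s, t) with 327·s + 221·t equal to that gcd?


Euclidean algorithm on (327, 221) — divide until remainder is 0:
  327 = 1 · 221 + 106
  221 = 2 · 106 + 9
  106 = 11 · 9 + 7
  9 = 1 · 7 + 2
  7 = 3 · 2 + 1
  2 = 2 · 1 + 0
gcd(327, 221) = 1.
Track Bezout coefficients alongside the remainders: start with r₀ = 327 = a·1 + b·0 (s = 1, t = 0) and r₁ = 221 = a·0 + b·1 (s = 0, t = 1); each new remainder r_{k+1} = r_{k-1} − q_k·r_k inherits s_{k+1} = s_{k-1} − q_k·s_k, t_{k+1} = t_{k-1} − q_k·t_k, so r_k = a·s_k + b·t_k at every step:
  q = 1: r = 106, s = 1 − 1·0 = 1, t = 0 − 1·1 = -1  (check: 327·1 + 221·(-1) = 106)
  q = 2: r = 9, s = 0 − 2·1 = -2, t = 1 − 2·(-1) = 3  (check: 327·(-2) + 221·3 = 9)
  q = 11: r = 7, s = 1 − 11·(-2) = 23, t = -1 − 11·3 = -34  (check: 327·23 + 221·(-34) = 7)
  q = 1: r = 2, s = -2 − 1·23 = -25, t = 3 − 1·(-34) = 37  (check: 327·(-25) + 221·37 = 2)
  q = 3: r = 1, s = 23 − 3·(-25) = 98, t = -34 − 3·37 = -145  (check: 327·98 + 221·(-145) = 1)
The row with r = 1 (the gcd) gives the Bezout coefficients s = 98, t = -145.
Result: 327 · (98) + 221 · (-145) = 1.

gcd(327, 221) = 1; s = 98, t = -145 (check: 327·98 + 221·(-145) = 1).


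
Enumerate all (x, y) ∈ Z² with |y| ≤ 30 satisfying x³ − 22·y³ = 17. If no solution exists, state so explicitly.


The equation is x³ - 22y³ = 17. For fixed y, x³ = 22·y³ + 17, so a solution requires the RHS to be a perfect cube.
Strategy: iterate y from -30 to 30, compute RHS = 22·y³ + 17, and check whether it is a (positive or negative) perfect cube.
Check small values of y:
  y = 0: RHS = 17 is not a perfect cube.
  y = 1: RHS = 39 is not a perfect cube.
  y = -1: RHS = -5 is not a perfect cube.
  y = 2: RHS = 193 is not a perfect cube.
  y = -2: RHS = -159 is not a perfect cube.
  y = 3: RHS = 611 is not a perfect cube.
  y = -3: RHS = -577 is not a perfect cube.
Continuing the search up to |y| = 30 finds no solutions either.
No (x, y) in the scanned range satisfies the equation.

No integer solutions with |y| ≤ 30.


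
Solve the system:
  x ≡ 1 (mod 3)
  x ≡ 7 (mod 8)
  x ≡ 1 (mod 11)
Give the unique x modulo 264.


Moduli 3, 8, 11 are pairwise coprime; by CRT there is a unique solution modulo M = 3 · 8 · 11 = 264.
Solve pairwise, accumulating the modulus:
  Start with x ≡ 1 (mod 3).
  Combine with x ≡ 7 (mod 8): since gcd(3, 8) = 1, we get a unique residue mod 24.
    Write x = 1 + 3·t and substitute into x ≡ 7 (mod 8): 3·t ≡ 7 − 1 = 6 (mod 8).
    The inverse of 3 mod 8 is 3 (since 3·3 = 9 = 1·8 + 1), so t ≡ 3·6 = 18 ≡ 2 (mod 8).
    Then x = 1 + 3·2 = 7, valid modulo lcm(3, 8) = 24: x ≡ 7 (mod 24).
  Combine with x ≡ 1 (mod 11): since gcd(24, 11) = 1, we get a unique residue mod 264.
    Write x = 7 + 24·t and substitute into x ≡ 1 (mod 11): 24·t ≡ 1 − 7 = -6 (mod 11).
    Reduce coefficients mod 11: 2·t ≡ 5 (mod 11).
    The inverse of 2 mod 11 is 6 (since 2·6 = 12 = 1·11 + 1), so t ≡ 6·5 = 30 ≡ 8 (mod 11).
    Then x = 7 + 24·8 = 199, valid modulo lcm(24, 11) = 264: x ≡ 199 (mod 264).
Verify: 199 mod 3 = 1 ✓, 199 mod 8 = 7 ✓, 199 mod 11 = 1 ✓.

x ≡ 199 (mod 264).


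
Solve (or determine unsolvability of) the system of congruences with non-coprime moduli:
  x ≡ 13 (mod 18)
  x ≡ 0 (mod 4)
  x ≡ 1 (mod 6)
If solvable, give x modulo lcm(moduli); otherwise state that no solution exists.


Moduli 18, 4, 6 are not pairwise coprime, so CRT works modulo lcm(m_i) when all pairwise compatibility conditions hold.
Pairwise compatibility: gcd(m_i, m_j) must divide a_i - a_j for every pair.
Merge one congruence at a time:
  Start: x ≡ 13 (mod 18).
  Combine with x ≡ 0 (mod 4): gcd(18, 4) = 2, and 0 - 13 = -13 is NOT divisible by 2.
    ⇒ system is inconsistent (no integer solution).

No solution (the system is inconsistent).


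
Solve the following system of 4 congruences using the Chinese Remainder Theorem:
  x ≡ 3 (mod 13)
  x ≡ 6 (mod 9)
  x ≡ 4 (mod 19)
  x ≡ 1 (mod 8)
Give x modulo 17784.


Product of moduli M = 13 · 9 · 19 · 8 = 17784.
Merge one congruence at a time:
  Start: x ≡ 3 (mod 13).
  Combine with x ≡ 6 (mod 9); new modulus lcm = 117.
    Write x = 3 + 13·t and substitute into x ≡ 6 (mod 9): 13·t ≡ 6 − 3 = 3 (mod 9).
    Reduce coefficients mod 9: 4·t ≡ 3 (mod 9).
    The inverse of 4 mod 9 is 7 (since 4·7 = 28 = 3·9 + 1), so t ≡ 7·3 = 21 ≡ 3 (mod 9).
    Then x = 3 + 13·3 = 42, valid modulo lcm(13, 9) = 117: x ≡ 42 (mod 117).
  Combine with x ≡ 4 (mod 19); new modulus lcm = 2223.
    Write x = 42 + 117·t and substitute into x ≡ 4 (mod 19): 117·t ≡ 4 − 42 = -38 (mod 19).
    Reduce coefficients mod 19: 3·t ≡ 0 (mod 19).
    The inverse of 3 mod 19 is 13 (since 3·13 = 39 = 2·19 + 1), so t ≡ 13·0 = 0 ≡ 0 (mod 19).
    Then x = 42 + 117·0 = 42, valid modulo lcm(117, 19) = 2223: x ≡ 42 (mod 2223).
  Combine with x ≡ 1 (mod 8); new modulus lcm = 17784.
    Write x = 42 + 2223·t and substitute into x ≡ 1 (mod 8): 2223·t ≡ 1 − 42 = -41 (mod 8).
    Reduce coefficients mod 8: 7·t ≡ 7 (mod 8).
    The inverse of 7 mod 8 is 7 (since 7·7 = 49 = 6·8 + 1), so t ≡ 7·7 = 49 ≡ 1 (mod 8).
    Then x = 42 + 2223·1 = 2265, valid modulo lcm(2223, 8) = 17784: x ≡ 2265 (mod 17784).
Verify against each original: 2265 mod 13 = 3, 2265 mod 9 = 6, 2265 mod 19 = 4, 2265 mod 8 = 1.

x ≡ 2265 (mod 17784).


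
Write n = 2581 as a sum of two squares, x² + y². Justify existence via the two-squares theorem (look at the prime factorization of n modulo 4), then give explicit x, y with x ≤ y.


Step 1: Factor n = 2581 = 29 · 89.
Step 2: Check the mod-4 condition on each prime factor: 29 ≡ 1 (mod 4), exponent 1; 89 ≡ 1 (mod 4), exponent 1.
All primes ≡ 3 (mod 4) appear to even exponent (or don't appear), so by the two-squares theorem n IS expressible as a sum of two squares.
Step 3: Build a representation. Here n = 29 · 89 is a product of primes ≡ 1 (mod 4). Each prime p ≡ 1 (mod 4) is itself a sum of two squares; find a² by testing p − a² for a perfect square:
  29: 29 − 1² = 28, 29 − 2² = 25 = 5² ⇒ 29 = 2² + 5².
  89: 89 − 1² = 88, 89 − 2² = 85, 89 − 3² = 80, 89 − 4² = 73, 89 − 5² = 64 = 8² ⇒ 89 = 5² + 8².
  Combine using the Brahmagupta–Fibonacci identity (a² + b²)(c² + d²) = (ac − bd)² + (ad + bc)² = (ac + bd)² + (ad − bc)²:
  29 · 89 = 2581: from (2² + 5²)(5² + 8²), take (2·5 − 5·8, 2·8 + 5·5) = (10 − 40, 16 + 25) = (-30, 41); dropping signs (only squares matter) gives (30, 41); check 30² + 41² = 900 + 1681 = 2581 ✓.
Step 4: Order so x ≤ y and verify: 30² + 41² = 900 + 1681 = 2581 = n. ✓

n = 2581 = 30² + 41² (one valid representation with x ≤ y).


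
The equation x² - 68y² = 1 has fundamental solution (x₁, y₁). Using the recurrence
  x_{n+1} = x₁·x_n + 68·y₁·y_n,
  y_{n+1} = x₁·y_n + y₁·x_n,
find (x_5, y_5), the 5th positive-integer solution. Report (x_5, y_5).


Step 1: Find the fundamental solution (x₁, y₁) of x² - 68y² = 1.
  Expand √68 as a continued fraction. a₀ = ⌊√68⌋ = 8; iterate m_{k+1} = d_k·a_k − m_k, d_{k+1} = (68 − m_{k+1}²)/d_k, a_{k+1} = ⌊(a₀ + m_{k+1})/d_{k+1}⌋ (starting m₀ = 0, d₀ = 1), with convergents p_k = a_k·p_{k-1} + p_{k-2}, q_k = a_k·q_{k-1} + q_{k-2} (p₋₁ = 1, q₋₁ = 0):
  k = 0: a₀ = 8; p₀/q₀ = 8/1; p₀² − 68·q₀² = 64 − 68 = -4.
  k = 1: m = 8, d = 4, a = ⌊(8 + 8)/4⌋ = 4; p/q = (4·8 + 1)/(4·1 + 0) = 33/4; p² − 68·q² = 1089 − 1088 = 1.
  The first convergent with p² − 68·q² = 1 gives the fundamental solution (x₁, y₁) = (33, 4).
Step 2: Apply the recurrence (x_{n+1}, y_{n+1}) = (x₁x_n + 68y₁y_n, x₁y_n + y₁x_n) repeatedly.
  From (x_1, y_1) = (33, 4): x_2 = 33·33 + 68·4·4 = 2177; y_2 = 33·4 + 4·33 = 264.
  From (x_2, y_2) = (2177, 264): x_3 = 33·2177 + 68·4·264 = 143649; y_3 = 33·264 + 4·2177 = 17420.
  From (x_3, y_3) = (143649, 17420): x_4 = 33·143649 + 68·4·17420 = 9478657; y_4 = 33·17420 + 4·143649 = 1149456.
  From (x_4, y_4) = (9478657, 1149456): x_5 = 33·9478657 + 68·4·1149456 = 625447713; y_5 = 33·1149456 + 4·9478657 = 75846676.
Step 3: Verify x_5² - 68·y_5² = 391184841696930369 - 391184841696930368 = 1 (should be 1). ✓

(x_1, y_1) = (33, 4); (x_5, y_5) = (625447713, 75846676).


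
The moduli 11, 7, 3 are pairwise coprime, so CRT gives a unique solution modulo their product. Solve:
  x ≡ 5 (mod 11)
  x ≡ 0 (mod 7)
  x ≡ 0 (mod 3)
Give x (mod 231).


Moduli 11, 7, 3 are pairwise coprime; by CRT there is a unique solution modulo M = 11 · 7 · 3 = 231.
Solve pairwise, accumulating the modulus:
  Start with x ≡ 5 (mod 11).
  Combine with x ≡ 0 (mod 7): since gcd(11, 7) = 1, we get a unique residue mod 77.
    Write x = 5 + 11·t and substitute into x ≡ 0 (mod 7): 11·t ≡ 0 − 5 = -5 (mod 7).
    Reduce coefficients mod 7: 4·t ≡ 2 (mod 7).
    The inverse of 4 mod 7 is 2 (since 4·2 = 8 = 1·7 + 1), so t ≡ 2·2 = 4 ≡ 4 (mod 7).
    Then x = 5 + 11·4 = 49, valid modulo lcm(11, 7) = 77: x ≡ 49 (mod 77).
  Combine with x ≡ 0 (mod 3): since gcd(77, 3) = 1, we get a unique residue mod 231.
    Write x = 49 + 77·t and substitute into x ≡ 0 (mod 3): 77·t ≡ 0 − 49 = -49 (mod 3).
    Reduce coefficients mod 3: 2·t ≡ 2 (mod 3).
    The inverse of 2 mod 3 is 2 (since 2·2 = 4 = 1·3 + 1), so t ≡ 2·2 = 4 ≡ 1 (mod 3).
    Then x = 49 + 77·1 = 126, valid modulo lcm(77, 3) = 231: x ≡ 126 (mod 231).
Verify: 126 mod 11 = 5 ✓, 126 mod 7 = 0 ✓, 126 mod 3 = 0 ✓.

x ≡ 126 (mod 231).


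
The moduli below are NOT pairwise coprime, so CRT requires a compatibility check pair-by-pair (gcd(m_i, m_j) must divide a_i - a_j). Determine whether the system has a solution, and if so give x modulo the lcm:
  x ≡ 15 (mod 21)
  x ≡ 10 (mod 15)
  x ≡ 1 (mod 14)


Moduli 21, 15, 14 are not pairwise coprime, so CRT works modulo lcm(m_i) when all pairwise compatibility conditions hold.
Pairwise compatibility: gcd(m_i, m_j) must divide a_i - a_j for every pair.
Merge one congruence at a time:
  Start: x ≡ 15 (mod 21).
  Combine with x ≡ 10 (mod 15): gcd(21, 15) = 3, and 10 - 15 = -5 is NOT divisible by 3.
    ⇒ system is inconsistent (no integer solution).

No solution (the system is inconsistent).


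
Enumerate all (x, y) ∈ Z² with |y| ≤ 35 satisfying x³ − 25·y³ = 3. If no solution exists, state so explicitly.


The equation is x³ - 25y³ = 3. For fixed y, x³ = 25·y³ + 3, so a solution requires the RHS to be a perfect cube.
Strategy: iterate y from -35 to 35, compute RHS = 25·y³ + 3, and check whether it is a (positive or negative) perfect cube.
Check small values of y:
  y = 0: RHS = 3 is not a perfect cube.
  y = 1: RHS = 28 is not a perfect cube.
  y = -1: RHS = -22 is not a perfect cube.
  y = 2: RHS = 203 is not a perfect cube.
  y = -2: RHS = -197 is not a perfect cube.
  y = 3: RHS = 678 is not a perfect cube.
  y = -3: RHS = -672 is not a perfect cube.
Continuing the search up to |y| = 35 finds no solutions either.
No (x, y) in the scanned range satisfies the equation.

No integer solutions with |y| ≤ 35.


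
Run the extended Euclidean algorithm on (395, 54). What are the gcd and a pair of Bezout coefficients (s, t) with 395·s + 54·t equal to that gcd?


Euclidean algorithm on (395, 54) — divide until remainder is 0:
  395 = 7 · 54 + 17
  54 = 3 · 17 + 3
  17 = 5 · 3 + 2
  3 = 1 · 2 + 1
  2 = 2 · 1 + 0
gcd(395, 54) = 1.
Track Bezout coefficients alongside the remainders: start with r₀ = 395 = a·1 + b·0 (s = 1, t = 0) and r₁ = 54 = a·0 + b·1 (s = 0, t = 1); each new remainder r_{k+1} = r_{k-1} − q_k·r_k inherits s_{k+1} = s_{k-1} − q_k·s_k, t_{k+1} = t_{k-1} − q_k·t_k, so r_k = a·s_k + b·t_k at every step:
  q = 7: r = 17, s = 1 − 7·0 = 1, t = 0 − 7·1 = -7  (check: 395·1 + 54·(-7) = 17)
  q = 3: r = 3, s = 0 − 3·1 = -3, t = 1 − 3·(-7) = 22  (check: 395·(-3) + 54·22 = 3)
  q = 5: r = 2, s = 1 − 5·(-3) = 16, t = -7 − 5·22 = -117  (check: 395·16 + 54·(-117) = 2)
  q = 1: r = 1, s = -3 − 1·16 = -19, t = 22 − 1·(-117) = 139  (check: 395·(-19) + 54·139 = 1)
The row with r = 1 (the gcd) gives the Bezout coefficients s = -19, t = 139.
Result: 395 · (-19) + 54 · (139) = 1.

gcd(395, 54) = 1; s = -19, t = 139 (check: 395·(-19) + 54·139 = 1).


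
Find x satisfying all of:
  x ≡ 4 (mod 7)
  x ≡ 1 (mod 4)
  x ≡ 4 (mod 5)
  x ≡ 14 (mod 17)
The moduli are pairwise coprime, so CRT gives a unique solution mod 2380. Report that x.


Product of moduli M = 7 · 4 · 5 · 17 = 2380.
Merge one congruence at a time:
  Start: x ≡ 4 (mod 7).
  Combine with x ≡ 1 (mod 4); new modulus lcm = 28.
    Write x = 4 + 7·t and substitute into x ≡ 1 (mod 4): 7·t ≡ 1 − 4 = -3 (mod 4).
    Reduce coefficients mod 4: 3·t ≡ 1 (mod 4).
    The inverse of 3 mod 4 is 3 (since 3·3 = 9 = 2·4 + 1), so t ≡ 3·1 = 3 ≡ 3 (mod 4).
    Then x = 4 + 7·3 = 25, valid modulo lcm(7, 4) = 28: x ≡ 25 (mod 28).
  Combine with x ≡ 4 (mod 5); new modulus lcm = 140.
    Write x = 25 + 28·t and substitute into x ≡ 4 (mod 5): 28·t ≡ 4 − 25 = -21 (mod 5).
    Reduce coefficients mod 5: 3·t ≡ 4 (mod 5).
    The inverse of 3 mod 5 is 2 (since 3·2 = 6 = 1·5 + 1), so t ≡ 2·4 = 8 ≡ 3 (mod 5).
    Then x = 25 + 28·3 = 109, valid modulo lcm(28, 5) = 140: x ≡ 109 (mod 140).
  Combine with x ≡ 14 (mod 17); new modulus lcm = 2380.
    Write x = 109 + 140·t and substitute into x ≡ 14 (mod 17): 140·t ≡ 14 − 109 = -95 (mod 17).
    Reduce coefficients mod 17: 4·t ≡ 7 (mod 17).
    The inverse of 4 mod 17 is 13 (since 4·13 = 52 = 3·17 + 1), so t ≡ 13·7 = 91 ≡ 6 (mod 17).
    Then x = 109 + 140·6 = 949, valid modulo lcm(140, 17) = 2380: x ≡ 949 (mod 2380).
Verify against each original: 949 mod 7 = 4, 949 mod 4 = 1, 949 mod 5 = 4, 949 mod 17 = 14.

x ≡ 949 (mod 2380).


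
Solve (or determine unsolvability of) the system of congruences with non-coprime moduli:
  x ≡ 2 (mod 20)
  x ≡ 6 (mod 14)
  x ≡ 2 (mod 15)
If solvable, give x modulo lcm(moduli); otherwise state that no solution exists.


Moduli 20, 14, 15 are not pairwise coprime, so CRT works modulo lcm(m_i) when all pairwise compatibility conditions hold.
Pairwise compatibility: gcd(m_i, m_j) must divide a_i - a_j for every pair.
Merge one congruence at a time:
  Start: x ≡ 2 (mod 20).
  Combine with x ≡ 6 (mod 14): gcd(20, 14) = 2; 6 - 2 = 4, which IS divisible by 2, so compatible.
    Write x = 2 + 20·t and substitute into x ≡ 6 (mod 14): 20·t ≡ 6 − 2 = 4 (mod 14).
    Divide the congruence (and modulus) by g = 2: 10·t ≡ 2 (mod 7).
    Reduce coefficients mod 7: 3·t ≡ 2 (mod 7).
    The inverse of 3 mod 7 is 5 (since 3·5 = 15 = 2·7 + 1), so t ≡ 5·2 = 10 ≡ 3 (mod 7).
    Then x = 2 + 20·3 = 62, valid modulo lcm(20, 14) = 140: x ≡ 62 (mod 140).
  Combine with x ≡ 2 (mod 15): gcd(140, 15) = 5; 2 - 62 = -60, which IS divisible by 5, so compatible.
    Write x = 62 + 140·t and substitute into x ≡ 2 (mod 15): 140·t ≡ 2 − 62 = -60 (mod 15).
    Divide the congruence (and modulus) by g = 5: 28·t ≡ -12 (mod 3).
    Reduce coefficients mod 3: 1·t ≡ 0 (mod 3).
    So t ≡ 0 (mod 3).
    Then x = 62 + 140·0 = 62, valid modulo lcm(140, 15) = 420: x ≡ 62 (mod 420).
Verify: 62 mod 20 = 2, 62 mod 14 = 6, 62 mod 15 = 2.

x ≡ 62 (mod 420).


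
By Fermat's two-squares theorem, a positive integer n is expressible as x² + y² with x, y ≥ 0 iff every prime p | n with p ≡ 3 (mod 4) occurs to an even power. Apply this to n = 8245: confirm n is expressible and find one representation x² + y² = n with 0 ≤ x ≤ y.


Step 1: Factor n = 8245 = 5 · 17 · 97.
Step 2: Check the mod-4 condition on each prime factor: 5 ≡ 1 (mod 4), exponent 1; 17 ≡ 1 (mod 4), exponent 1; 97 ≡ 1 (mod 4), exponent 1.
All primes ≡ 3 (mod 4) appear to even exponent (or don't appear), so by the two-squares theorem n IS expressible as a sum of two squares.
Step 3: Build a representation. Here n = 5 · 17 · 97 is a product of primes ≡ 1 (mod 4). Each prime p ≡ 1 (mod 4) is itself a sum of two squares; find a² by testing p − a² for a perfect square:
  5: 5 − 1² = 4 = 2² ⇒ 5 = 1² + 2².
  17: 17 − 1² = 16 = 4² ⇒ 17 = 1² + 4².
  97: 97 − 1² = 96, 97 − 2² = 93, 97 − 3² = 88, 97 − 4² = 81 = 9² ⇒ 97 = 4² + 9².
  Combine using the Brahmagupta–Fibonacci identity (a² + b²)(c² + d²) = (ac − bd)² + (ad + bc)² = (ac + bd)² + (ad − bc)²:
  5 · 17 = 85: from (1² + 2²)(1² + 4²), take (1·1 − 2·4, 1·4 + 2·1) = (1 − 8, 4 + 2) = (-7, 6); dropping signs (only squares matter) gives (7, 6); check 7² + 6² = 49 + 36 = 85 ✓.
  85 · 97 = 8245: from (7² + 6²)(4² + 9²), take (7·4 − 6·9, 7·9 + 6·4) = (28 − 54, 63 + 24) = (-26, 87); dropping signs (only squares matter) gives (26, 87); check 26² + 87² = 676 + 7569 = 8245 ✓.
Step 4: Order so x ≤ y and verify: 26² + 87² = 676 + 7569 = 8245 = n. ✓

n = 8245 = 26² + 87² (one valid representation with x ≤ y).


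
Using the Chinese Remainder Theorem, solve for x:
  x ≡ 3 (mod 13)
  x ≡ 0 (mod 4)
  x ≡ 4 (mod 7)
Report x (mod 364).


Moduli 13, 4, 7 are pairwise coprime; by CRT there is a unique solution modulo M = 13 · 4 · 7 = 364.
Solve pairwise, accumulating the modulus:
  Start with x ≡ 3 (mod 13).
  Combine with x ≡ 0 (mod 4): since gcd(13, 4) = 1, we get a unique residue mod 52.
    Write x = 3 + 13·t and substitute into x ≡ 0 (mod 4): 13·t ≡ 0 − 3 = -3 (mod 4).
    Reduce coefficients mod 4: 1·t ≡ 1 (mod 4).
    So t ≡ 1 (mod 4).
    Then x = 3 + 13·1 = 16, valid modulo lcm(13, 4) = 52: x ≡ 16 (mod 52).
  Combine with x ≡ 4 (mod 7): since gcd(52, 7) = 1, we get a unique residue mod 364.
    Write x = 16 + 52·t and substitute into x ≡ 4 (mod 7): 52·t ≡ 4 − 16 = -12 (mod 7).
    Reduce coefficients mod 7: 3·t ≡ 2 (mod 7).
    The inverse of 3 mod 7 is 5 (since 3·5 = 15 = 2·7 + 1), so t ≡ 5·2 = 10 ≡ 3 (mod 7).
    Then x = 16 + 52·3 = 172, valid modulo lcm(52, 7) = 364: x ≡ 172 (mod 364).
Verify: 172 mod 13 = 3 ✓, 172 mod 4 = 0 ✓, 172 mod 7 = 4 ✓.

x ≡ 172 (mod 364).


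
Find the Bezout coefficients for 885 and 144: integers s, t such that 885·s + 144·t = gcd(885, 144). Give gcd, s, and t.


Euclidean algorithm on (885, 144) — divide until remainder is 0:
  885 = 6 · 144 + 21
  144 = 6 · 21 + 18
  21 = 1 · 18 + 3
  18 = 6 · 3 + 0
gcd(885, 144) = 3.
Track Bezout coefficients alongside the remainders: start with r₀ = 885 = a·1 + b·0 (s = 1, t = 0) and r₁ = 144 = a·0 + b·1 (s = 0, t = 1); each new remainder r_{k+1} = r_{k-1} − q_k·r_k inherits s_{k+1} = s_{k-1} − q_k·s_k, t_{k+1} = t_{k-1} − q_k·t_k, so r_k = a·s_k + b·t_k at every step:
  q = 6: r = 21, s = 1 − 6·0 = 1, t = 0 − 6·1 = -6  (check: 885·1 + 144·(-6) = 21)
  q = 6: r = 18, s = 0 − 6·1 = -6, t = 1 − 6·(-6) = 37  (check: 885·(-6) + 144·37 = 18)
  q = 1: r = 3, s = 1 − 1·(-6) = 7, t = -6 − 1·37 = -43  (check: 885·7 + 144·(-43) = 3)
The row with r = 3 (the gcd) gives the Bezout coefficients s = 7, t = -43.
Result: 885 · (7) + 144 · (-43) = 3.

gcd(885, 144) = 3; s = 7, t = -43 (check: 885·7 + 144·(-43) = 3).


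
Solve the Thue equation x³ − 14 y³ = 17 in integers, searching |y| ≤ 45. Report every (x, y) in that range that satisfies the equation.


The equation is x³ - 14y³ = 17. For fixed y, x³ = 14·y³ + 17, so a solution requires the RHS to be a perfect cube.
Strategy: iterate y from -45 to 45, compute RHS = 14·y³ + 17, and check whether it is a (positive or negative) perfect cube.
Check small values of y:
  y = 0: RHS = 17 is not a perfect cube.
  y = 1: RHS = 31 is not a perfect cube.
  y = -1: RHS = 3 is not a perfect cube.
  y = 2: RHS = 129 is not a perfect cube.
  y = -2: RHS = -95 is not a perfect cube.
  y = 3: RHS = 395 is not a perfect cube.
  y = -3: RHS = -361 is not a perfect cube.
Continuing the search up to |y| = 45 finds no solutions either.
No (x, y) in the scanned range satisfies the equation.

No integer solutions with |y| ≤ 45.


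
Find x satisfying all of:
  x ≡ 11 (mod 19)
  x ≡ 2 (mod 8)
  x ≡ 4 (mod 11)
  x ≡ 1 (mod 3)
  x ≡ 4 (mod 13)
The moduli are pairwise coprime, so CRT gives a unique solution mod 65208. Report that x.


Product of moduli M = 19 · 8 · 11 · 3 · 13 = 65208.
Merge one congruence at a time:
  Start: x ≡ 11 (mod 19).
  Combine with x ≡ 2 (mod 8); new modulus lcm = 152.
    Write x = 11 + 19·t and substitute into x ≡ 2 (mod 8): 19·t ≡ 2 − 11 = -9 (mod 8).
    Reduce coefficients mod 8: 3·t ≡ 7 (mod 8).
    The inverse of 3 mod 8 is 3 (since 3·3 = 9 = 1·8 + 1), so t ≡ 3·7 = 21 ≡ 5 (mod 8).
    Then x = 11 + 19·5 = 106, valid modulo lcm(19, 8) = 152: x ≡ 106 (mod 152).
  Combine with x ≡ 4 (mod 11); new modulus lcm = 1672.
    Write x = 106 + 152·t and substitute into x ≡ 4 (mod 11): 152·t ≡ 4 − 106 = -102 (mod 11).
    Reduce coefficients mod 11: 9·t ≡ 8 (mod 11).
    The inverse of 9 mod 11 is 5 (since 9·5 = 45 = 4·11 + 1), so t ≡ 5·8 = 40 ≡ 7 (mod 11).
    Then x = 106 + 152·7 = 1170, valid modulo lcm(152, 11) = 1672: x ≡ 1170 (mod 1672).
  Combine with x ≡ 1 (mod 3); new modulus lcm = 5016.
    Write x = 1170 + 1672·t and substitute into x ≡ 1 (mod 3): 1672·t ≡ 1 − 1170 = -1169 (mod 3).
    Reduce coefficients mod 3: 1·t ≡ 1 (mod 3).
    So t ≡ 1 (mod 3).
    Then x = 1170 + 1672·1 = 2842, valid modulo lcm(1672, 3) = 5016: x ≡ 2842 (mod 5016).
  Combine with x ≡ 4 (mod 13); new modulus lcm = 65208.
    Write x = 2842 + 5016·t and substitute into x ≡ 4 (mod 13): 5016·t ≡ 4 − 2842 = -2838 (mod 13).
    Reduce coefficients mod 13: 11·t ≡ 9 (mod 13).
    The inverse of 11 mod 13 is 6 (since 11·6 = 66 = 5·13 + 1), so t ≡ 6·9 = 54 ≡ 2 (mod 13).
    Then x = 2842 + 5016·2 = 12874, valid modulo lcm(5016, 13) = 65208: x ≡ 12874 (mod 65208).
Verify against each original: 12874 mod 19 = 11, 12874 mod 8 = 2, 12874 mod 11 = 4, 12874 mod 3 = 1, 12874 mod 13 = 4.

x ≡ 12874 (mod 65208).


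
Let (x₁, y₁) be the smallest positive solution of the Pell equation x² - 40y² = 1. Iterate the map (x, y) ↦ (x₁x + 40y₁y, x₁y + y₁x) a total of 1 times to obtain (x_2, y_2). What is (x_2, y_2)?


Step 1: Find the fundamental solution (x₁, y₁) of x² - 40y² = 1.
  Expand √40 as a continued fraction. a₀ = ⌊√40⌋ = 6; iterate m_{k+1} = d_k·a_k − m_k, d_{k+1} = (40 − m_{k+1}²)/d_k, a_{k+1} = ⌊(a₀ + m_{k+1})/d_{k+1}⌋ (starting m₀ = 0, d₀ = 1), with convergents p_k = a_k·p_{k-1} + p_{k-2}, q_k = a_k·q_{k-1} + q_{k-2} (p₋₁ = 1, q₋₁ = 0):
  k = 0: a₀ = 6; p₀/q₀ = 6/1; p₀² − 40·q₀² = 36 − 40 = -4.
  k = 1: m = 6, d = 4, a = ⌊(6 + 6)/4⌋ = 3; p/q = (3·6 + 1)/(3·1 + 0) = 19/3; p² − 40·q² = 361 − 360 = 1.
  The first convergent with p² − 40·q² = 1 gives the fundamental solution (x₁, y₁) = (19, 3).
Step 2: Apply the recurrence (x_{n+1}, y_{n+1}) = (x₁x_n + 40y₁y_n, x₁y_n + y₁x_n) repeatedly.
  From (x_1, y_1) = (19, 3): x_2 = 19·19 + 40·3·3 = 721; y_2 = 19·3 + 3·19 = 114.
Step 3: Verify x_2² - 40·y_2² = 519841 - 519840 = 1 (should be 1). ✓

(x_1, y_1) = (19, 3); (x_2, y_2) = (721, 114).


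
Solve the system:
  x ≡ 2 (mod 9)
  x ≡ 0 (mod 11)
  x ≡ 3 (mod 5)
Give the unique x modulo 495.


Moduli 9, 11, 5 are pairwise coprime; by CRT there is a unique solution modulo M = 9 · 11 · 5 = 495.
Solve pairwise, accumulating the modulus:
  Start with x ≡ 2 (mod 9).
  Combine with x ≡ 0 (mod 11): since gcd(9, 11) = 1, we get a unique residue mod 99.
    Write x = 2 + 9·t and substitute into x ≡ 0 (mod 11): 9·t ≡ 0 − 2 = -2 (mod 11).
    Reduce coefficients mod 11: 9·t ≡ 9 (mod 11).
    The inverse of 9 mod 11 is 5 (since 9·5 = 45 = 4·11 + 1), so t ≡ 5·9 = 45 ≡ 1 (mod 11).
    Then x = 2 + 9·1 = 11, valid modulo lcm(9, 11) = 99: x ≡ 11 (mod 99).
  Combine with x ≡ 3 (mod 5): since gcd(99, 5) = 1, we get a unique residue mod 495.
    Write x = 11 + 99·t and substitute into x ≡ 3 (mod 5): 99·t ≡ 3 − 11 = -8 (mod 5).
    Reduce coefficients mod 5: 4·t ≡ 2 (mod 5).
    The inverse of 4 mod 5 is 4 (since 4·4 = 16 = 3·5 + 1), so t ≡ 4·2 = 8 ≡ 3 (mod 5).
    Then x = 11 + 99·3 = 308, valid modulo lcm(99, 5) = 495: x ≡ 308 (mod 495).
Verify: 308 mod 9 = 2 ✓, 308 mod 11 = 0 ✓, 308 mod 5 = 3 ✓.

x ≡ 308 (mod 495).


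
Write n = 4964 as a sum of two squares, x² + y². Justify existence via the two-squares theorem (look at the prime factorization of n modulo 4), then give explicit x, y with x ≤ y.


Step 1: Factor n = 4964 = 2^2 · 17 · 73.
Step 2: Check the mod-4 condition on each prime factor: 2 = 2 (special); 17 ≡ 1 (mod 4), exponent 1; 73 ≡ 1 (mod 4), exponent 1.
All primes ≡ 3 (mod 4) appear to even exponent (or don't appear), so by the two-squares theorem n IS expressible as a sum of two squares.
Step 3: Build a representation. Group n = k² · m with k = 2 and m = 17 · 73 = 1241 (a product of primes ≡ 1 (mod 4)); a representation of m scales to one of n via (k·x)² + (k·y)² = k²(x² + y²). Each prime p ≡ 1 (mod 4) is itself a sum of two squares; find a² by testing p − a² for a perfect square:
  17: 17 − 1² = 16 = 4² ⇒ 17 = 1² + 4².
  73: 73 − 1² = 72, 73 − 2² = 69, 73 − 3² = 64 = 8² ⇒ 73 = 3² + 8².
  Combine using the Brahmagupta–Fibonacci identity (a² + b²)(c² + d²) = (ac − bd)² + (ad + bc)² = (ac + bd)² + (ad − bc)²:
  17 · 73 = 1241: from (1² + 4²)(3² + 8²), take (1·3 − 4·8, 1·8 + 4·3) = (3 − 32, 8 + 12) = (-29, 20); dropping signs (only squares matter) gives (29, 20); check 29² + 20² = 841 + 400 = 1241 ✓.
  Scale by k = 2: (2·29, 2·20) = (58, 40).
Step 4: Order so x ≤ y and verify: 40² + 58² = 1600 + 3364 = 4964 = n. ✓

n = 4964 = 40² + 58² (one valid representation with x ≤ y).


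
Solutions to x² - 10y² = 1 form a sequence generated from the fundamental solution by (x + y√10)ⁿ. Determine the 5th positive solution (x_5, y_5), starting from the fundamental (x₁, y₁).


Step 1: Find the fundamental solution (x₁, y₁) of x² - 10y² = 1.
  Expand √10 as a continued fraction. a₀ = ⌊√10⌋ = 3; iterate m_{k+1} = d_k·a_k − m_k, d_{k+1} = (10 − m_{k+1}²)/d_k, a_{k+1} = ⌊(a₀ + m_{k+1})/d_{k+1}⌋ (starting m₀ = 0, d₀ = 1), with convergents p_k = a_k·p_{k-1} + p_{k-2}, q_k = a_k·q_{k-1} + q_{k-2} (p₋₁ = 1, q₋₁ = 0):
  k = 0: a₀ = 3; p₀/q₀ = 3/1; p₀² − 10·q₀² = 9 − 10 = -1.
  k = 1: m = 3, d = 1, a = ⌊(3 + 3)/1⌋ = 6; p/q = (6·3 + 1)/(6·1 + 0) = 19/6; p² − 10·q² = 361 − 360 = 1.
  The first convergent with p² − 10·q² = 1 gives the fundamental solution (x₁, y₁) = (19, 6).
Step 2: Apply the recurrence (x_{n+1}, y_{n+1}) = (x₁x_n + 10y₁y_n, x₁y_n + y₁x_n) repeatedly.
  From (x_1, y_1) = (19, 6): x_2 = 19·19 + 10·6·6 = 721; y_2 = 19·6 + 6·19 = 228.
  From (x_2, y_2) = (721, 228): x_3 = 19·721 + 10·6·228 = 27379; y_3 = 19·228 + 6·721 = 8658.
  From (x_3, y_3) = (27379, 8658): x_4 = 19·27379 + 10·6·8658 = 1039681; y_4 = 19·8658 + 6·27379 = 328776.
  From (x_4, y_4) = (1039681, 328776): x_5 = 19·1039681 + 10·6·328776 = 39480499; y_5 = 19·328776 + 6·1039681 = 12484830.
Step 3: Verify x_5² - 10·y_5² = 1558709801289001 - 1558709801289000 = 1 (should be 1). ✓

(x_1, y_1) = (19, 6); (x_5, y_5) = (39480499, 12484830).


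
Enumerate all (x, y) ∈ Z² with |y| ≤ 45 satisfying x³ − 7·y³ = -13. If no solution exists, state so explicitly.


The equation is x³ - 7y³ = -13. For fixed y, x³ = 7·y³ − 13, so a solution requires the RHS to be a perfect cube.
Strategy: iterate y from -45 to 45, compute RHS = 7·y³ − 13, and check whether it is a (positive or negative) perfect cube.
Check small values of y:
  y = 0: RHS = -13 is not a perfect cube.
  y = 1: RHS = -6 is not a perfect cube.
  y = -1: RHS = -20 is not a perfect cube.
  y = 2: RHS = 43 is not a perfect cube.
  y = -2: RHS = -69 is not a perfect cube.
  y = 3: RHS = 176 is not a perfect cube.
  y = -3: RHS = -202 is not a perfect cube.
Continuing the search up to |y| = 45 finds no solutions either.
No (x, y) in the scanned range satisfies the equation.

No integer solutions with |y| ≤ 45.


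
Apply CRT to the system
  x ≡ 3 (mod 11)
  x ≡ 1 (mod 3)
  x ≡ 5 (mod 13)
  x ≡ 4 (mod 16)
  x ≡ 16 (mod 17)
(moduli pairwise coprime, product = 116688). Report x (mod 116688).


Product of moduli M = 11 · 3 · 13 · 16 · 17 = 116688.
Merge one congruence at a time:
  Start: x ≡ 3 (mod 11).
  Combine with x ≡ 1 (mod 3); new modulus lcm = 33.
    Write x = 3 + 11·t and substitute into x ≡ 1 (mod 3): 11·t ≡ 1 − 3 = -2 (mod 3).
    Reduce coefficients mod 3: 2·t ≡ 1 (mod 3).
    The inverse of 2 mod 3 is 2 (since 2·2 = 4 = 1·3 + 1), so t ≡ 2·1 = 2 ≡ 2 (mod 3).
    Then x = 3 + 11·2 = 25, valid modulo lcm(11, 3) = 33: x ≡ 25 (mod 33).
  Combine with x ≡ 5 (mod 13); new modulus lcm = 429.
    Write x = 25 + 33·t and substitute into x ≡ 5 (mod 13): 33·t ≡ 5 − 25 = -20 (mod 13).
    Reduce coefficients mod 13: 7·t ≡ 6 (mod 13).
    The inverse of 7 mod 13 is 2 (since 7·2 = 14 = 1·13 + 1), so t ≡ 2·6 = 12 ≡ 12 (mod 13).
    Then x = 25 + 33·12 = 421, valid modulo lcm(33, 13) = 429: x ≡ 421 (mod 429).
  Combine with x ≡ 4 (mod 16); new modulus lcm = 6864.
    Write x = 421 + 429·t and substitute into x ≡ 4 (mod 16): 429·t ≡ 4 − 421 = -417 (mod 16).
    Reduce coefficients mod 16: 13·t ≡ 15 (mod 16).
    The inverse of 13 mod 16 is 5 (since 13·5 = 65 = 4·16 + 1), so t ≡ 5·15 = 75 ≡ 11 (mod 16).
    Then x = 421 + 429·11 = 5140, valid modulo lcm(429, 16) = 6864: x ≡ 5140 (mod 6864).
  Combine with x ≡ 16 (mod 17); new modulus lcm = 116688.
    Write x = 5140 + 6864·t and substitute into x ≡ 16 (mod 17): 6864·t ≡ 16 − 5140 = -5124 (mod 17).
    Reduce coefficients mod 17: 13·t ≡ 10 (mod 17).
    The inverse of 13 mod 17 is 4 (since 13·4 = 52 = 3·17 + 1), so t ≡ 4·10 = 40 ≡ 6 (mod 17).
    Then x = 5140 + 6864·6 = 46324, valid modulo lcm(6864, 17) = 116688: x ≡ 46324 (mod 116688).
Verify against each original: 46324 mod 11 = 3, 46324 mod 3 = 1, 46324 mod 13 = 5, 46324 mod 16 = 4, 46324 mod 17 = 16.

x ≡ 46324 (mod 116688).


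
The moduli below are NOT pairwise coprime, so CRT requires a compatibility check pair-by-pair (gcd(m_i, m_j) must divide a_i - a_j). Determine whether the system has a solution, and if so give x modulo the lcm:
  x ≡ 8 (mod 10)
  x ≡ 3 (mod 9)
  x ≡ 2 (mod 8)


Moduli 10, 9, 8 are not pairwise coprime, so CRT works modulo lcm(m_i) when all pairwise compatibility conditions hold.
Pairwise compatibility: gcd(m_i, m_j) must divide a_i - a_j for every pair.
Merge one congruence at a time:
  Start: x ≡ 8 (mod 10).
  Combine with x ≡ 3 (mod 9): gcd(10, 9) = 1; 3 - 8 = -5, which IS divisible by 1, so compatible.
    Write x = 8 + 10·t and substitute into x ≡ 3 (mod 9): 10·t ≡ 3 − 8 = -5 (mod 9).
    Reduce coefficients mod 9: 1·t ≡ 4 (mod 9).
    So t ≡ 4 (mod 9).
    Then x = 8 + 10·4 = 48, valid modulo lcm(10, 9) = 90: x ≡ 48 (mod 90).
  Combine with x ≡ 2 (mod 8): gcd(90, 8) = 2; 2 - 48 = -46, which IS divisible by 2, so compatible.
    Write x = 48 + 90·t and substitute into x ≡ 2 (mod 8): 90·t ≡ 2 − 48 = -46 (mod 8).
    Divide the congruence (and modulus) by g = 2: 45·t ≡ -23 (mod 4).
    Reduce coefficients mod 4: 1·t ≡ 1 (mod 4).
    So t ≡ 1 (mod 4).
    Then x = 48 + 90·1 = 138, valid modulo lcm(90, 8) = 360: x ≡ 138 (mod 360).
Verify: 138 mod 10 = 8, 138 mod 9 = 3, 138 mod 8 = 2.

x ≡ 138 (mod 360).


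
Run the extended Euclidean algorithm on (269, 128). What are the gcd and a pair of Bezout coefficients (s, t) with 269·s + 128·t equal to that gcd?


Euclidean algorithm on (269, 128) — divide until remainder is 0:
  269 = 2 · 128 + 13
  128 = 9 · 13 + 11
  13 = 1 · 11 + 2
  11 = 5 · 2 + 1
  2 = 2 · 1 + 0
gcd(269, 128) = 1.
Track Bezout coefficients alongside the remainders: start with r₀ = 269 = a·1 + b·0 (s = 1, t = 0) and r₁ = 128 = a·0 + b·1 (s = 0, t = 1); each new remainder r_{k+1} = r_{k-1} − q_k·r_k inherits s_{k+1} = s_{k-1} − q_k·s_k, t_{k+1} = t_{k-1} − q_k·t_k, so r_k = a·s_k + b·t_k at every step:
  q = 2: r = 13, s = 1 − 2·0 = 1, t = 0 − 2·1 = -2  (check: 269·1 + 128·(-2) = 13)
  q = 9: r = 11, s = 0 − 9·1 = -9, t = 1 − 9·(-2) = 19  (check: 269·(-9) + 128·19 = 11)
  q = 1: r = 2, s = 1 − 1·(-9) = 10, t = -2 − 1·19 = -21  (check: 269·10 + 128·(-21) = 2)
  q = 5: r = 1, s = -9 − 5·10 = -59, t = 19 − 5·(-21) = 124  (check: 269·(-59) + 128·124 = 1)
The row with r = 1 (the gcd) gives the Bezout coefficients s = -59, t = 124.
Result: 269 · (-59) + 128 · (124) = 1.

gcd(269, 128) = 1; s = -59, t = 124 (check: 269·(-59) + 128·124 = 1).


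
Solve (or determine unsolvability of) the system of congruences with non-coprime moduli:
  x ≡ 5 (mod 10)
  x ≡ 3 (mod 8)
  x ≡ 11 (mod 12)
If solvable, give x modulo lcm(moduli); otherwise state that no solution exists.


Moduli 10, 8, 12 are not pairwise coprime, so CRT works modulo lcm(m_i) when all pairwise compatibility conditions hold.
Pairwise compatibility: gcd(m_i, m_j) must divide a_i - a_j for every pair.
Merge one congruence at a time:
  Start: x ≡ 5 (mod 10).
  Combine with x ≡ 3 (mod 8): gcd(10, 8) = 2; 3 - 5 = -2, which IS divisible by 2, so compatible.
    Write x = 5 + 10·t and substitute into x ≡ 3 (mod 8): 10·t ≡ 3 − 5 = -2 (mod 8).
    Divide the congruence (and modulus) by g = 2: 5·t ≡ -1 (mod 4).
    Reduce coefficients mod 4: 1·t ≡ 3 (mod 4).
    So t ≡ 3 (mod 4).
    Then x = 5 + 10·3 = 35, valid modulo lcm(10, 8) = 40: x ≡ 35 (mod 40).
  Combine with x ≡ 11 (mod 12): gcd(40, 12) = 4; 11 - 35 = -24, which IS divisible by 4, so compatible.
    Write x = 35 + 40·t and substitute into x ≡ 11 (mod 12): 40·t ≡ 11 − 35 = -24 (mod 12).
    Divide the congruence (and modulus) by g = 4: 10·t ≡ -6 (mod 3).
    Reduce coefficients mod 3: 1·t ≡ 0 (mod 3).
    So t ≡ 0 (mod 3).
    Then x = 35 + 40·0 = 35, valid modulo lcm(40, 12) = 120: x ≡ 35 (mod 120).
Verify: 35 mod 10 = 5, 35 mod 8 = 3, 35 mod 12 = 11.

x ≡ 35 (mod 120).


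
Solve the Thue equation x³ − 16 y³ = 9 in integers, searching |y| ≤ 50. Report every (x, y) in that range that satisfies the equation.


The equation is x³ - 16y³ = 9. For fixed y, x³ = 16·y³ + 9, so a solution requires the RHS to be a perfect cube.
Strategy: iterate y from -50 to 50, compute RHS = 16·y³ + 9, and check whether it is a (positive or negative) perfect cube.
Check small values of y:
  y = 0: RHS = 9 is not a perfect cube.
  y = 1: RHS = 25 is not a perfect cube.
  y = -1: RHS = -7 is not a perfect cube.
  y = 2: RHS = 137 is not a perfect cube.
  y = -2: RHS = -119 is not a perfect cube.
  y = 3: RHS = 441 is not a perfect cube.
  y = -3: RHS = -423 is not a perfect cube.
Continuing the search up to |y| = 50 finds no solutions either.
No (x, y) in the scanned range satisfies the equation.

No integer solutions with |y| ≤ 50.


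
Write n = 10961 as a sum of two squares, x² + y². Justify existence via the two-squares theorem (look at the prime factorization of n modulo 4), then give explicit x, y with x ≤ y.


Step 1: Factor n = 10961 = 97 · 113.
Step 2: Check the mod-4 condition on each prime factor: 97 ≡ 1 (mod 4), exponent 1; 113 ≡ 1 (mod 4), exponent 1.
All primes ≡ 3 (mod 4) appear to even exponent (or don't appear), so by the two-squares theorem n IS expressible as a sum of two squares.
Step 3: Build a representation. Here n = 97 · 113 is a product of primes ≡ 1 (mod 4). Each prime p ≡ 1 (mod 4) is itself a sum of two squares; find a² by testing p − a² for a perfect square:
  97: 97 − 1² = 96, 97 − 2² = 93, 97 − 3² = 88, 97 − 4² = 81 = 9² ⇒ 97 = 4² + 9².
  113: 113 − 1² = 112, 113 − 2² = 109, 113 − 3² = 104, 113 − 4² = 97, 113 − 5² = 88, 113 − 6² = 77, 113 − 7² = 64 = 8² ⇒ 113 = 7² + 8².
  Combine using the Brahmagupta–Fibonacci identity (a² + b²)(c² + d²) = (ac − bd)² + (ad + bc)² = (ac + bd)² + (ad − bc)²:
  97 · 113 = 10961: from (4² + 9²)(7² + 8²), take (4·7 − 9·8, 4·8 + 9·7) = (28 − 72, 32 + 63) = (-44, 95); dropping signs (only squares matter) gives (44, 95); check 44² + 95² = 1936 + 9025 = 10961 ✓.
Step 4: Order so x ≤ y and verify: 44² + 95² = 1936 + 9025 = 10961 = n. ✓

n = 10961 = 44² + 95² (one valid representation with x ≤ y).
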